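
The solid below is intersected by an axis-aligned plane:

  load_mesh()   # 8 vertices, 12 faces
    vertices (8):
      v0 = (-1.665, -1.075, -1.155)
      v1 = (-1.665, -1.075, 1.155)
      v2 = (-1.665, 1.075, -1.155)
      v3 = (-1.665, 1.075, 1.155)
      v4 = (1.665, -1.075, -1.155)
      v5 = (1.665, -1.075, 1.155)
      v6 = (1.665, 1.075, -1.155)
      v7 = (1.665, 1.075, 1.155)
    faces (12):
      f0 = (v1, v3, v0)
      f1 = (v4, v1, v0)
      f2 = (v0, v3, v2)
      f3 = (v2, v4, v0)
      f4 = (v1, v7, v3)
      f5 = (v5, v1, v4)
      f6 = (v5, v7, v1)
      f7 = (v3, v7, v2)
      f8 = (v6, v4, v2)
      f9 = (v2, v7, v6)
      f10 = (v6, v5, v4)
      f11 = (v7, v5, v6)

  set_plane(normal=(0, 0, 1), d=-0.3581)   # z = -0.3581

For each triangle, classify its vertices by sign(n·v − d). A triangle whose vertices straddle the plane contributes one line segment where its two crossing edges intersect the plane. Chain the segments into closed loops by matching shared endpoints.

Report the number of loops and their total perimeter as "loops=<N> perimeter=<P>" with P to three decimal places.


Straddling triangles (8 of 12):
  (v1,v3,v0) [++-] → (-1.665, -0.333297, -0.3581)–(-1.665, -1.075, -0.3581)  len=0.7417
  (v4,v1,v0) [-+-] → (0.516222, -1.075, -0.3581)–(-1.665, -1.075, -0.3581)  len=2.1812
  (v0,v3,v2) [-+-] → (-1.665, -0.333297, -0.3581)–(-1.665, 1.075, -0.3581)  len=1.4083
  (v5,v1,v4) [++-] → (0.516222, -1.075, -0.3581)–(1.665, -1.075, -0.3581)  len=1.1488
  (v3,v7,v2) [++-] → (-0.516222, 1.075, -0.3581)–(-1.665, 1.075, -0.3581)  len=1.1488
  (v2,v7,v6) [-+-] → (-0.516222, 1.075, -0.3581)–(1.665, 1.075, -0.3581)  len=2.1812
  (v6,v5,v4) [-+-] → (1.665, 0.333297, -0.3581)–(1.665, -1.075, -0.3581)  len=1.4083
  (v7,v5,v6) [++-] → (1.665, 0.333297, -0.3581)–(1.665, 1.075, -0.3581)  len=0.7417

Chained into 1 loop(s):
  loop 1: 8 segments, perimeter = 10.9600
Total perimeter = 10.960

loops=1 perimeter=10.960


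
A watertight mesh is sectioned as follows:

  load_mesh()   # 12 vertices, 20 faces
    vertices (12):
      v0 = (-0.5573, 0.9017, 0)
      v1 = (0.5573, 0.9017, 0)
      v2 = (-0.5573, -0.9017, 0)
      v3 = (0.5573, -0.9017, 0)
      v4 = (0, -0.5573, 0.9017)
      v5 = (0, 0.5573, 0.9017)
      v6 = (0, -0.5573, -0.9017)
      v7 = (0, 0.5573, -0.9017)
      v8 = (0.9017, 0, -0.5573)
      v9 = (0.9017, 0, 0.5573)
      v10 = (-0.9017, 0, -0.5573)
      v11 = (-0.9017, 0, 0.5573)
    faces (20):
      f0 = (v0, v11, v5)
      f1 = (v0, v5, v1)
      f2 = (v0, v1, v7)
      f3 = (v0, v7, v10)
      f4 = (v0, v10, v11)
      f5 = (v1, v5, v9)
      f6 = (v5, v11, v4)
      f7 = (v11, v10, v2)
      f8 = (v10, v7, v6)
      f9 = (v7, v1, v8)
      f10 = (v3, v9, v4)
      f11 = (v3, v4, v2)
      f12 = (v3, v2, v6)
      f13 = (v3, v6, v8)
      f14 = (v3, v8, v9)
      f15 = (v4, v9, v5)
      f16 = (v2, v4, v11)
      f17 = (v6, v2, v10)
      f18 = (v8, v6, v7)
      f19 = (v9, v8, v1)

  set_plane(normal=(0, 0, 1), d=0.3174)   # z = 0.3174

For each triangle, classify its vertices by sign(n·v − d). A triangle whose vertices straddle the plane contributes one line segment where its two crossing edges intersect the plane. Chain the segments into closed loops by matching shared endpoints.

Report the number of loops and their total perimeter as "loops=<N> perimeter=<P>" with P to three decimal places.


loops=1 perimeter=5.326

Straddling triangles (10 of 20):
  (v0,v11,v5) [-++] → (-0.753447, 0.388153, 0.3174)–(-0.361129, 0.780471, 0.3174)  len=0.5548
  (v0,v5,v1) [-+-] → (-0.361129, 0.780471, 0.3174)–(0.361129, 0.780471, 0.3174)  len=0.7223
  (v0,v10,v11) [--+] → (-0.9017, 0, 0.3174)–(-0.753447, 0.388153, 0.3174)  len=0.4155
  (v1,v5,v9) [-++] → (0.361129, 0.780471, 0.3174)–(0.753447, 0.388153, 0.3174)  len=0.5548
  (v11,v10,v2) [+--] → (-0.9017, 0, 0.3174)–(-0.753447, -0.388153, 0.3174)  len=0.4155
  (v3,v9,v4) [-++] → (0.753447, -0.388153, 0.3174)–(0.361129, -0.780471, 0.3174)  len=0.5548
  (v3,v4,v2) [-+-] → (0.361129, -0.780471, 0.3174)–(-0.361129, -0.780471, 0.3174)  len=0.7223
  (v3,v8,v9) [--+] → (0.9017, 0, 0.3174)–(0.753447, -0.388153, 0.3174)  len=0.4155
  (v2,v4,v11) [-++] → (-0.361129, -0.780471, 0.3174)–(-0.753447, -0.388153, 0.3174)  len=0.5548
  (v9,v8,v1) [+--] → (0.9017, 0, 0.3174)–(0.753447, 0.388153, 0.3174)  len=0.4155

Chained into 1 loop(s):
  loop 1: 10 segments, perimeter = 5.3258
Total perimeter = 5.326


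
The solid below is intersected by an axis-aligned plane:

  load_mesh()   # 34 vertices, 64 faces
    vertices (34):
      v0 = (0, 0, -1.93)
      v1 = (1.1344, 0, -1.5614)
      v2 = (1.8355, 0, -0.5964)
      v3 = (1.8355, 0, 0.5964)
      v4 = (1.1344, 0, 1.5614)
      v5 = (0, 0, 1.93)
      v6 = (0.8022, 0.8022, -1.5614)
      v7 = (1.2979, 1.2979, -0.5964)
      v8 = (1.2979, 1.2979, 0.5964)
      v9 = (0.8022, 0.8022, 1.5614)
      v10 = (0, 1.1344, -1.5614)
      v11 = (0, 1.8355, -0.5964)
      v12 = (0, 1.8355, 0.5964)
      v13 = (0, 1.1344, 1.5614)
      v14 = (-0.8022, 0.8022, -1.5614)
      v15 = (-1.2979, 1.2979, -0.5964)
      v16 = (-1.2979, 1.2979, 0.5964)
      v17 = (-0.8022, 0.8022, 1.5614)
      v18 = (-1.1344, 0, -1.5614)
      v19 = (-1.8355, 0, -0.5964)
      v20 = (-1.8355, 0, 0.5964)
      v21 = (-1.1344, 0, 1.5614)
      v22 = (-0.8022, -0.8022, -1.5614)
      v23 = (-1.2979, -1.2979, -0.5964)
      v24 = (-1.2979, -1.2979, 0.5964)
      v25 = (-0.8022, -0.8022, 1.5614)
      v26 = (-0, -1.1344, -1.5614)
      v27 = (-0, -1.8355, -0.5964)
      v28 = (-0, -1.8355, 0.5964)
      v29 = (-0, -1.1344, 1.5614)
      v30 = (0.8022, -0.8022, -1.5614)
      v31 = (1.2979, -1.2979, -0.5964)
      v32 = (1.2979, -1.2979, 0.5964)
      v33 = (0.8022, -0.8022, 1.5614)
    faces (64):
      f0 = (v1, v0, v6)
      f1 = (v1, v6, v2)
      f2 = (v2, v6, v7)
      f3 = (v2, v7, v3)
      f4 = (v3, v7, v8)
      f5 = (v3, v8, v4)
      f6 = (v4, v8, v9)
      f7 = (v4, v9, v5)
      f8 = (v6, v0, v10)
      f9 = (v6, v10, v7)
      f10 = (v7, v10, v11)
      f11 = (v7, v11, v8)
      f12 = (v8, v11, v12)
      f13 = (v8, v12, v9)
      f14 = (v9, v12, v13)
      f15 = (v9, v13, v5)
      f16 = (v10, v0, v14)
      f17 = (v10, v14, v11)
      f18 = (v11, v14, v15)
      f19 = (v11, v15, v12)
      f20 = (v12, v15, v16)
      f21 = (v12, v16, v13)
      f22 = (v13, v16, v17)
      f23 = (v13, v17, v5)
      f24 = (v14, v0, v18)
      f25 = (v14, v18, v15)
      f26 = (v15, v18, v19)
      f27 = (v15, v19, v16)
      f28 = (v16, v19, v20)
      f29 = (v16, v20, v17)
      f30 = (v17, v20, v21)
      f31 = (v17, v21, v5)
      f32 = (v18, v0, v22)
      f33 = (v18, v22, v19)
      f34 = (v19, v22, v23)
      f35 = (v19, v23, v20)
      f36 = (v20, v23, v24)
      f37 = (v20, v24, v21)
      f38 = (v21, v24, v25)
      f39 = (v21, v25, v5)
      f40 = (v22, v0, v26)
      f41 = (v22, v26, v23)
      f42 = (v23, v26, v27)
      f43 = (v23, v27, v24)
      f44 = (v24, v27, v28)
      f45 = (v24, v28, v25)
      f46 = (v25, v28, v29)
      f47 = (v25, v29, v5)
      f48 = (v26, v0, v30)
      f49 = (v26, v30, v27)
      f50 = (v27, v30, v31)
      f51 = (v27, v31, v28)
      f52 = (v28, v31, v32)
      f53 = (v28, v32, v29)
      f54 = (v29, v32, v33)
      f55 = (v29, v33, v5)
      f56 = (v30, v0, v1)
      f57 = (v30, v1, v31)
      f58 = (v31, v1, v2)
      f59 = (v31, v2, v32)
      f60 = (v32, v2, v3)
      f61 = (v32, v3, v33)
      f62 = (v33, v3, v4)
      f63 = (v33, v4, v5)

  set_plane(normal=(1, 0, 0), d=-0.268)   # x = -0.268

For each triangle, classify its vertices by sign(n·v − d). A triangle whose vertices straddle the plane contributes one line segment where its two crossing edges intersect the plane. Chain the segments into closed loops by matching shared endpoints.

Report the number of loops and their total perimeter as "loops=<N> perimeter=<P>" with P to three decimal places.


loops=1 perimeter=11.416

Straddling triangles (20 of 64):
  (v10,v0,v14) [++-] → (-0.268, 0.268, -1.80686)–(-0.268, 1.02342, -1.5614)  len=0.7943
  (v10,v14,v11) [+-+] → (-0.268, 1.02342, -1.5614)–(-0.268, 1.49029, -0.918788)  len=0.7943
  (v11,v14,v15) [+--] → (-0.268, 1.49029, -0.918788)–(-0.268, 1.72449, -0.5964)  len=0.3985
  (v11,v15,v12) [+-+] → (-0.268, 1.72449, -0.5964)–(-0.268, 1.72449, 0.350102)  len=0.9465
  (v12,v15,v16) [+--] → (-0.268, 1.72449, 0.350102)–(-0.268, 1.72449, 0.5964)  len=0.2463
  (v12,v16,v13) [+-+] → (-0.268, 1.72449, 0.5964)–(-0.268, 1.16816, 1.36214)  len=0.9465
  (v13,v16,v17) [+--] → (-0.268, 1.16816, 1.36214)–(-0.268, 1.02342, 1.5614)  len=0.2463
  (v13,v17,v5) [+-+] → (-0.268, 1.02342, 1.5614)–(-0.268, 0.268, 1.80686)  len=0.7943
  (v14,v0,v18) [-+-] → (-0.268, 0.268, -1.80686)–(-0.268, 0, -1.84292)  len=0.2704
  (v17,v21,v5) [--+] → (-0.268, 0, 1.84292)–(-0.268, 0.268, 1.80686)  len=0.2704
  (v18,v0,v22) [-+-] → (-0.268, 0, -1.84292)–(-0.268, -0.268, -1.80686)  len=0.2704
  (v21,v25,v5) [--+] → (-0.268, -0.268, 1.80686)–(-0.268, 0, 1.84292)  len=0.2704
  (v22,v0,v26) [-++] → (-0.268, -0.268, -1.80686)–(-0.268, -1.02342, -1.5614)  len=0.7943
  (v22,v26,v23) [-+-] → (-0.268, -1.02342, -1.5614)–(-0.268, -1.16816, -1.36214)  len=0.2463
  (v23,v26,v27) [-++] → (-0.268, -1.16816, -1.36214)–(-0.268, -1.72449, -0.5964)  len=0.9465
  (v23,v27,v24) [-+-] → (-0.268, -1.72449, -0.5964)–(-0.268, -1.72449, -0.350102)  len=0.2463
  (v24,v27,v28) [-++] → (-0.268, -1.72449, -0.350102)–(-0.268, -1.72449, 0.5964)  len=0.9465
  (v24,v28,v25) [-+-] → (-0.268, -1.72449, 0.5964)–(-0.268, -1.49029, 0.918788)  len=0.3985
  (v25,v28,v29) [-++] → (-0.268, -1.49029, 0.918788)–(-0.268, -1.02342, 1.5614)  len=0.7943
  (v25,v29,v5) [-++] → (-0.268, -1.02342, 1.5614)–(-0.268, -0.268, 1.80686)  len=0.7943

Chained into 1 loop(s):
  loop 1: 20 segments, perimeter = 11.4156
Total perimeter = 11.416


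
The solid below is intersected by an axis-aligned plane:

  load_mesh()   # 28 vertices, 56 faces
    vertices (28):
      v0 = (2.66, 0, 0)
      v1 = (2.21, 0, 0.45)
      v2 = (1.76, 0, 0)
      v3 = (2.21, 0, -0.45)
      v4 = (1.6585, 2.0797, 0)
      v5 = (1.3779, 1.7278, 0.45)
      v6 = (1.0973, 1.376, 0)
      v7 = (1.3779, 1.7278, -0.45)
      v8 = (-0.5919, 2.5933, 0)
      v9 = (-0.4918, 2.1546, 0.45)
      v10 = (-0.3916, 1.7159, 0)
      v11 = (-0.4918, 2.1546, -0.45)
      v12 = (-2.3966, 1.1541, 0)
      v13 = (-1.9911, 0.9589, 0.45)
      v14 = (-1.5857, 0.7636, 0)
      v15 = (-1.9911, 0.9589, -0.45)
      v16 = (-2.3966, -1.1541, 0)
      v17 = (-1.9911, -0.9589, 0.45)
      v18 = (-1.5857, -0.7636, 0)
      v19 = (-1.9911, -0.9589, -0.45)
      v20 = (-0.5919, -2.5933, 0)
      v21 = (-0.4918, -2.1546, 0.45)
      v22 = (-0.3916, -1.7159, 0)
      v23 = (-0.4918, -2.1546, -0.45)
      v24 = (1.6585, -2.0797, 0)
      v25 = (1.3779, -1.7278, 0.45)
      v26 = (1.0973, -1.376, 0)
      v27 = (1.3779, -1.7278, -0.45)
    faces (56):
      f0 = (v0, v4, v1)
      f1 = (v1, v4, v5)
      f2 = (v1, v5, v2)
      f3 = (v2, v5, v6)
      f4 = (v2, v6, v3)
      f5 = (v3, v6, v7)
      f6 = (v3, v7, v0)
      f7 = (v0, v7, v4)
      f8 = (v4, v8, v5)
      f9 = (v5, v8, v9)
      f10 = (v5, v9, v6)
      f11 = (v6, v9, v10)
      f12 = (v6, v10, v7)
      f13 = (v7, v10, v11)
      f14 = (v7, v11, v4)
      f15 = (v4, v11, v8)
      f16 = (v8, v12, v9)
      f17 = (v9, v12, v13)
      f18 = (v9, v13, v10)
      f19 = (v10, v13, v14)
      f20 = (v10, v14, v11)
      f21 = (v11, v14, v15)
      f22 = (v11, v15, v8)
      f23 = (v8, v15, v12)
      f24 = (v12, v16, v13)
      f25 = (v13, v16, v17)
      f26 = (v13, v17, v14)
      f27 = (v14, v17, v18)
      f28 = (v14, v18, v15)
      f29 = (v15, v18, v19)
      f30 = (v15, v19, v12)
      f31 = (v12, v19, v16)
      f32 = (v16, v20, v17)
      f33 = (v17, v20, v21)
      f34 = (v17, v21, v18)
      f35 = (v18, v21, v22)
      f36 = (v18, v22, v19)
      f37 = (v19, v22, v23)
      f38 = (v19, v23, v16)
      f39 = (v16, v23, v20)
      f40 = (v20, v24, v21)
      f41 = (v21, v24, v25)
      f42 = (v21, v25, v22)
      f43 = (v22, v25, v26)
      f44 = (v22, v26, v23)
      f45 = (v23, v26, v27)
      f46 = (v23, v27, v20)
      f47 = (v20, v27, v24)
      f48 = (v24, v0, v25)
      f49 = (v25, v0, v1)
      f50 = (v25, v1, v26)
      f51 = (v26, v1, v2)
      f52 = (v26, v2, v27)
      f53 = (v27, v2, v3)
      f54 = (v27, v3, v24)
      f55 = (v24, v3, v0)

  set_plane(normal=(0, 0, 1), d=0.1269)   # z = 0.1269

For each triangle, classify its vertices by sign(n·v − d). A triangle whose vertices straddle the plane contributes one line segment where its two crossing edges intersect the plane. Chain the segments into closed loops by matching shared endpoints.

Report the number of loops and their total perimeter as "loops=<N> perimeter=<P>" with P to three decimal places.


Straddling triangles (28 of 56):
  (v0,v4,v1) [--+] → (1.81402, 1.49322, 0.1269)–(2.5331, 0, 0.1269)  len=1.6573
  (v1,v4,v5) [+-+] → (1.81402, 1.49322, 0.1269)–(1.57937, 1.98046, 0.1269)  len=0.5408
  (v1,v5,v2) [++-] → (1.65225, 0.48724, 0.1269)–(1.8869, 0, 0.1269)  len=0.5408
  (v2,v5,v6) [-+-] → (1.65225, 0.48724, 0.1269)–(1.17643, 1.47521, 0.1269)  len=1.0966
  (v4,v8,v5) [--+] → (-0.0364164, 2.34923, 0.1269)–(1.57937, 1.98046, 0.1269)  len=1.6573
  (v5,v8,v9) [+-+] → (-0.0364164, 2.34923, 0.1269)–(-0.563672, 2.46959, 0.1269)  len=0.5408
  (v5,v9,v6) [++-] → (0.649174, 1.59557, 0.1269)–(1.17643, 1.47521, 0.1269)  len=0.5408
  (v6,v9,v10) [-+-] → (0.649174, 1.59557, 0.1269)–(-0.419856, 1.83961, 0.1269)  len=1.0965
  (v8,v12,v9) [--+] → (-1.85945, 1.43624, 0.1269)–(-0.563672, 2.46959, 0.1269)  len=1.6574
  (v9,v12,v13) [+-+] → (-1.85945, 1.43624, 0.1269)–(-2.28225, 1.09905, 0.1269)  len=0.5408
  (v9,v13,v10) [++-] → (-0.842659, 1.50243, 0.1269)–(-0.419856, 1.83961, 0.1269)  len=0.5408
  (v10,v13,v14) [-+-] → (-0.842659, 1.50243, 0.1269)–(-1.70002, 0.818675, 0.1269)  len=1.0966
  (v12,v16,v13) [--+] → (-2.28225, -0.558234, 0.1269)–(-2.28225, 1.09905, 0.1269)  len=1.6573
  (v13,v16,v17) [+-+] → (-2.28225, -0.558234, 0.1269)–(-2.28225, -1.09905, 0.1269)  len=0.5408
  (v13,v17,v14) [++-] → (-1.70002, 0.277855, 0.1269)–(-1.70002, 0.818675, 0.1269)  len=0.5408
  (v14,v17,v18) [-+-] → (-1.70002, 0.277855, 0.1269)–(-1.70002, -0.818675, 0.1269)  len=1.0965
  (v16,v20,v17) [--+] → (-0.986474, -2.1324, 0.1269)–(-2.28225, -1.09905, 0.1269)  len=1.6574
  (v17,v20,v21) [+-+] → (-0.986474, -2.1324, 0.1269)–(-0.563672, -2.46959, 0.1269)  len=0.5408
  (v17,v21,v18) [++-] → (-1.27722, -1.15586, 0.1269)–(-1.70002, -0.818675, 0.1269)  len=0.5408
  (v18,v21,v22) [-+-] → (-1.27722, -1.15586, 0.1269)–(-0.419856, -1.83961, 0.1269)  len=1.0966
  (v20,v24,v21) [--+] → (1.05212, -2.10082, 0.1269)–(-0.563672, -2.46959, 0.1269)  len=1.6573
  (v21,v24,v25) [+-+] → (1.05212, -2.10082, 0.1269)–(1.57937, -1.98046, 0.1269)  len=0.5408
  (v21,v25,v22) [++-] → (0.107399, -1.71926, 0.1269)–(-0.419856, -1.83961, 0.1269)  len=0.5408
  (v22,v25,v26) [-+-] → (0.107399, -1.71926, 0.1269)–(1.17643, -1.47521, 0.1269)  len=1.0965
  (v24,v0,v25) [--+] → (2.29845, -0.48724, 0.1269)–(1.57937, -1.98046, 0.1269)  len=1.6573
  (v25,v0,v1) [+-+] → (2.29845, -0.48724, 0.1269)–(2.5331, 0, 0.1269)  len=0.5408
  (v25,v1,v26) [++-] → (1.41108, -0.987968, 0.1269)–(1.17643, -1.47521, 0.1269)  len=0.5408
  (v26,v1,v2) [-+-] → (1.41108, -0.987968, 0.1269)–(1.8869, 0, 0.1269)  len=1.0966

Chained into 2 loop(s):
  loop 1: 14 segments, perimeter = 15.3870
  loop 2: 14 segments, perimeter = 11.4616
Total perimeter = 26.849

loops=2 perimeter=26.849


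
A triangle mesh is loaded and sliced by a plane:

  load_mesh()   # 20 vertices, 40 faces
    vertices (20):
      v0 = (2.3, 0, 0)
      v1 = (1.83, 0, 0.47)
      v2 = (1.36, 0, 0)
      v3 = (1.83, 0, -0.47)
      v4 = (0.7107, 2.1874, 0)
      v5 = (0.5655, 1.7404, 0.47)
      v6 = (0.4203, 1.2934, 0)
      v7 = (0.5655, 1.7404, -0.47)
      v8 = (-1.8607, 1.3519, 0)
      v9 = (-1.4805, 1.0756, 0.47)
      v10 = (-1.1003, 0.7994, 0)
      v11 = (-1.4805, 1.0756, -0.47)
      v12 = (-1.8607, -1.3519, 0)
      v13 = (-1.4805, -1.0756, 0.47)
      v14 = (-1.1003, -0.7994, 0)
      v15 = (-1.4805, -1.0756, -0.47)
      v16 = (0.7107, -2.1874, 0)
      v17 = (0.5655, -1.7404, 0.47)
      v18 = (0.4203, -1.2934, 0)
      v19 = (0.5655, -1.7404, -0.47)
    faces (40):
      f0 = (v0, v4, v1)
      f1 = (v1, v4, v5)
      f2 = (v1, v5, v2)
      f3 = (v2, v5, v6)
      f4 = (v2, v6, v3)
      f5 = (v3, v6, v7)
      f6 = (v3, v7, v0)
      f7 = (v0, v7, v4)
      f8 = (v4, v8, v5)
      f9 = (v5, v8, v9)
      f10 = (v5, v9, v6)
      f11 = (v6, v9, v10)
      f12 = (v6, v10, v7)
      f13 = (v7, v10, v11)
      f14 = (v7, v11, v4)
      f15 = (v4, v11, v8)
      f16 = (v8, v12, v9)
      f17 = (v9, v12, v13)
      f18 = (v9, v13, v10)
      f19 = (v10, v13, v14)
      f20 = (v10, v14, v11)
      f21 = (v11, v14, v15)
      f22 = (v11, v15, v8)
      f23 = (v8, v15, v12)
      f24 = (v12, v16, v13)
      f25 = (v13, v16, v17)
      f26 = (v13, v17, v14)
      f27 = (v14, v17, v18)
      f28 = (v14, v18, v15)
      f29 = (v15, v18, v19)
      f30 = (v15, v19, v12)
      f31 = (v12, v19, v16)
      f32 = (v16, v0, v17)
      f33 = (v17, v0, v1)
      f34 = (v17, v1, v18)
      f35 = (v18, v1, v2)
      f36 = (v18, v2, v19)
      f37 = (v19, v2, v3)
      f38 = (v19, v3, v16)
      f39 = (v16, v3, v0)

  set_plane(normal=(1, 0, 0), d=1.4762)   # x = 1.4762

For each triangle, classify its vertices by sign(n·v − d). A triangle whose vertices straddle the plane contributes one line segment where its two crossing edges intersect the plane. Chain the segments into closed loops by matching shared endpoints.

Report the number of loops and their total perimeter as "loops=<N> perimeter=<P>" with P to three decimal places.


loops=1 perimeter=5.606

Straddling triangles (14 of 40):
  (v0,v4,v1) [+-+] → (1.4762, 1.13382, 0)–(1.4762, 0.691416, 0.321438)  len=0.5468
  (v1,v4,v5) [+--] → (1.4762, 0.691416, 0.321438)–(1.4762, 0.486954, 0.47)  len=0.2527
  (v1,v5,v2) [+--] → (1.4762, 0.486954, 0.47)–(1.4762, 0, 0.1162)  len=0.6019
  (v2,v6,v3) [--+] → (1.4762, 0.324612, -0.352042)–(1.4762, 0, -0.1162)  len=0.4012
  (v3,v6,v7) [+--] → (1.4762, 0.324612, -0.352042)–(1.4762, 0.486954, -0.47)  len=0.2007
  (v3,v7,v0) [+-+] → (1.4762, 0.486954, -0.47)–(1.4762, 0.826602, -0.223226)  len=0.4198
  (v0,v7,v4) [+--] → (1.4762, 0.826602, -0.223226)–(1.4762, 1.13382, 0)  len=0.3798
  (v16,v0,v17) [-+-] → (1.4762, -1.13382, 0)–(1.4762, -0.826602, 0.223226)  len=0.3798
  (v17,v0,v1) [-++] → (1.4762, -0.826602, 0.223226)–(1.4762, -0.486954, 0.47)  len=0.4198
  (v17,v1,v18) [-+-] → (1.4762, -0.486954, 0.47)–(1.4762, -0.324612, 0.352042)  len=0.2007
  (v18,v1,v2) [-+-] → (1.4762, -0.324612, 0.352042)–(1.4762, 0, 0.1162)  len=0.4012
  (v19,v2,v3) [--+] → (1.4762, 0, -0.1162)–(1.4762, -0.486954, -0.47)  len=0.6019
  (v19,v3,v16) [-+-] → (1.4762, -0.486954, -0.47)–(1.4762, -0.691416, -0.321438)  len=0.2527
  (v16,v3,v0) [-++] → (1.4762, -0.691416, -0.321438)–(1.4762, -1.13382, 0)  len=0.5468

Chained into 1 loop(s):
  loop 1: 14 segments, perimeter = 5.6060
Total perimeter = 5.606


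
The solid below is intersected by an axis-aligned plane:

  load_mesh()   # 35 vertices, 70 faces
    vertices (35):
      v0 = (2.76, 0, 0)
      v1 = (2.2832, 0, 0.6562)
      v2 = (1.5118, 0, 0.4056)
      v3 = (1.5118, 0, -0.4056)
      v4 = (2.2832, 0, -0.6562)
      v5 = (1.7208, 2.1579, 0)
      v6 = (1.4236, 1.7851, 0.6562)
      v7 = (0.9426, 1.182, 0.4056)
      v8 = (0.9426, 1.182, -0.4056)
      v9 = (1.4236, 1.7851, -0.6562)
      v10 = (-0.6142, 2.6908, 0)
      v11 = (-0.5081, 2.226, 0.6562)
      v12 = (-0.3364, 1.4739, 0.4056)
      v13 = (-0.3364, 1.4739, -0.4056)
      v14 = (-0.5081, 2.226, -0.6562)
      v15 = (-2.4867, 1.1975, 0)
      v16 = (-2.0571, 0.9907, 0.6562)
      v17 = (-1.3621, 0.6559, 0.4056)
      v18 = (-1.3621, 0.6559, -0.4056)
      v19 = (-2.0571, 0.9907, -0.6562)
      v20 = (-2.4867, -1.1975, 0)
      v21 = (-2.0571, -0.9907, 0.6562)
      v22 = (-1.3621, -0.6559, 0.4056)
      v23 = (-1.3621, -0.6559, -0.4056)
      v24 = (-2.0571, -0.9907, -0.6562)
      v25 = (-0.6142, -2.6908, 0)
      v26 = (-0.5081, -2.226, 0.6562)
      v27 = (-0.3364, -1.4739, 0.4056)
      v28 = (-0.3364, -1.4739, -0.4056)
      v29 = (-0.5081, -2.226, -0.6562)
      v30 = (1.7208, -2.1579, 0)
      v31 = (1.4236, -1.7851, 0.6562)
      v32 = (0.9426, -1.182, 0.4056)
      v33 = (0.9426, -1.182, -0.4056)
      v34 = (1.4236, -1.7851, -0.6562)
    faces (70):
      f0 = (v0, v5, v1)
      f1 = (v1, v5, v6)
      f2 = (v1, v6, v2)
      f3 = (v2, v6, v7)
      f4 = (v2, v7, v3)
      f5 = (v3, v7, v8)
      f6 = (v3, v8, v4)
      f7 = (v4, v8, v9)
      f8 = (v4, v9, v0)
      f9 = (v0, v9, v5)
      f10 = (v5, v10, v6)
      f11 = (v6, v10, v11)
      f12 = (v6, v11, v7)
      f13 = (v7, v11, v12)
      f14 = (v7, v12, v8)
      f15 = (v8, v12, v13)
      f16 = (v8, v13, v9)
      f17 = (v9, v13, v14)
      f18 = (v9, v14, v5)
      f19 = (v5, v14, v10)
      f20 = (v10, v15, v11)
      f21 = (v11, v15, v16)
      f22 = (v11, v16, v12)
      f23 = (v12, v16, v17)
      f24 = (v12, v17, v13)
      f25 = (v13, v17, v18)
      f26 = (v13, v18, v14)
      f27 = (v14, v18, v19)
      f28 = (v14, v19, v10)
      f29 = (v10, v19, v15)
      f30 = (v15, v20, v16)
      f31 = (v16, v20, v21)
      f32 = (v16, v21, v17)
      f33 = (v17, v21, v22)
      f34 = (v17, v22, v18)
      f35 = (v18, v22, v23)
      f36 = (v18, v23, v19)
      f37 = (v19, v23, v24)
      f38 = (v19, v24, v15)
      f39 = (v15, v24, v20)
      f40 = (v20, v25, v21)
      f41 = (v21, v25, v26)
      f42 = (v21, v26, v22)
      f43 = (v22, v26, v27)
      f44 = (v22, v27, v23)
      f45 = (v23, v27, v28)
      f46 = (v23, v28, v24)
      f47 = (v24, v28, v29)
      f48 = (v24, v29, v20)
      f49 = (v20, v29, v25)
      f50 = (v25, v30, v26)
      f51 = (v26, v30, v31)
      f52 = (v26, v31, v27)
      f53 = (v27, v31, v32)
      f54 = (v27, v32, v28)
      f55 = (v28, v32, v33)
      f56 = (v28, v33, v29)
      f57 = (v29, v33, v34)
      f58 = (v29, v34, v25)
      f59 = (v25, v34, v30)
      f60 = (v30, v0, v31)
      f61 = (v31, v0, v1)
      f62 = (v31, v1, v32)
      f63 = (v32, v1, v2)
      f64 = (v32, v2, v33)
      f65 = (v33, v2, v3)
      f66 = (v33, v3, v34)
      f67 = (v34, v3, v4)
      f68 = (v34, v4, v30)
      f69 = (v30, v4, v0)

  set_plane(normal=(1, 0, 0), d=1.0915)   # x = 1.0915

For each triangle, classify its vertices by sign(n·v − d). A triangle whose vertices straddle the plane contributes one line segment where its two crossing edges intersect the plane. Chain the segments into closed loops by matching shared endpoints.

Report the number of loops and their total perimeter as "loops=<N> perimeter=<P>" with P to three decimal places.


loops=2 perimeter=8.879

Straddling triangles (24 of 70):
  (v2,v6,v7) [++-] → (1.0915, 1.3687, 0.483177)–(1.0915, 0.872794, 0.4056)  len=0.5019
  (v2,v7,v3) [+-+] → (1.0915, 0.872794, 0.4056)–(1.0915, 0.872794, 0.193394)  len=0.2122
  (v3,v7,v8) [+--] → (1.0915, 0.872794, 0.193394)–(1.0915, 0.872794, -0.4056)  len=0.5990
  (v3,v8,v4) [+-+] → (1.0915, 0.872794, -0.4056)–(1.0915, 1.05072, -0.433434)  len=0.1801
  (v4,v8,v9) [+-+] → (1.0915, 1.05072, -0.433434)–(1.0915, 1.3687, -0.483177)  len=0.3218
  (v5,v10,v6) [+-+] → (1.0915, 2.30152, 0)–(1.0915, 1.9327, 0.549259)  len=0.6616
  (v6,v10,v11) [+--] → (1.0915, 1.9327, 0.549259)–(1.0915, 1.8609, 0.6562)  len=0.1288
  (v6,v11,v7) [+--] → (1.0915, 1.8609, 0.6562)–(1.0915, 1.3687, 0.483177)  len=0.5217
  (v8,v13,v9) [--+] → (1.0915, 1.72638, -0.608913)–(1.0915, 1.3687, -0.483177)  len=0.3791
  (v9,v13,v14) [+--] → (1.0915, 1.72638, -0.608913)–(1.0915, 1.8609, -0.6562)  len=0.1426
  (v9,v14,v5) [+-+] → (1.0915, 1.8609, -0.6562)–(1.0915, 2.17713, -0.185269)  len=0.5673
  (v5,v14,v10) [+--] → (1.0915, 2.17713, -0.185269)–(1.0915, 2.30152, 0)  len=0.2232
  (v25,v30,v26) [-+-] → (1.0915, -2.30152, 0)–(1.0915, -2.17713, 0.185269)  len=0.2232
  (v26,v30,v31) [-++] → (1.0915, -2.17713, 0.185269)–(1.0915, -1.8609, 0.6562)  len=0.5673
  (v26,v31,v27) [-+-] → (1.0915, -1.8609, 0.6562)–(1.0915, -1.72638, 0.608913)  len=0.1426
  (v27,v31,v32) [-+-] → (1.0915, -1.72638, 0.608913)–(1.0915, -1.3687, 0.483177)  len=0.3791
  (v29,v33,v34) [--+] → (1.0915, -1.3687, -0.483177)–(1.0915, -1.8609, -0.6562)  len=0.5217
  (v29,v34,v25) [-+-] → (1.0915, -1.8609, -0.6562)–(1.0915, -1.9327, -0.549259)  len=0.1288
  (v25,v34,v30) [-++] → (1.0915, -1.9327, -0.549259)–(1.0915, -2.30152, 0)  len=0.6616
  (v31,v1,v32) [++-] → (1.0915, -1.05072, 0.433434)–(1.0915, -1.3687, 0.483177)  len=0.3218
  (v32,v1,v2) [-++] → (1.0915, -1.05072, 0.433434)–(1.0915, -0.872794, 0.4056)  len=0.1801
  (v32,v2,v33) [-+-] → (1.0915, -0.872794, 0.4056)–(1.0915, -0.872794, -0.193394)  len=0.5990
  (v33,v2,v3) [-++] → (1.0915, -0.872794, -0.193394)–(1.0915, -0.872794, -0.4056)  len=0.2122
  (v33,v3,v34) [-++] → (1.0915, -0.872794, -0.4056)–(1.0915, -1.3687, -0.483177)  len=0.5019

Chained into 2 loop(s):
  loop 1: 12 segments, perimeter = 4.4393
  loop 2: 12 segments, perimeter = 4.4393
Total perimeter = 8.879


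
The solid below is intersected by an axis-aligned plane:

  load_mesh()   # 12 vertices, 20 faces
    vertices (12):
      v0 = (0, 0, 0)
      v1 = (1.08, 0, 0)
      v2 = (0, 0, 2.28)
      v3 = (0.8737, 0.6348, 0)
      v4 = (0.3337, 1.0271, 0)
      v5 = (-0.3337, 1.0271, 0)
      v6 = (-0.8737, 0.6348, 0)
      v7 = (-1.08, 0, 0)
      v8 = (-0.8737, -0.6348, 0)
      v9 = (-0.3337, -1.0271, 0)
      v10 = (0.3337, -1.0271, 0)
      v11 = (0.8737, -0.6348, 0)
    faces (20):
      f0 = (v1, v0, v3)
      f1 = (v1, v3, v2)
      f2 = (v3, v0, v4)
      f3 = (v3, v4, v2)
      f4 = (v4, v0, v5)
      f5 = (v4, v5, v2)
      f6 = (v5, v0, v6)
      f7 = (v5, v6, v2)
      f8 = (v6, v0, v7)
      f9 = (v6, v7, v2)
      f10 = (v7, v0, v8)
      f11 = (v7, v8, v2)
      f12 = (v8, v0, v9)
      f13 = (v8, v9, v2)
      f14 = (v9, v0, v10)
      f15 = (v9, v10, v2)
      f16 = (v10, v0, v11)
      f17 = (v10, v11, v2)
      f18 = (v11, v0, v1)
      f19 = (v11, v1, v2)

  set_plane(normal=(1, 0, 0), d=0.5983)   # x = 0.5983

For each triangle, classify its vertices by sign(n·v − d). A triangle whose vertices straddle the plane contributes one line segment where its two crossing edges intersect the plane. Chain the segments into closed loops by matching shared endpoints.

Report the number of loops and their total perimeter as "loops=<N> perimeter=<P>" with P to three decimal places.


loops=1 perimeter=4.369

Straddling triangles (8 of 20):
  (v1,v0,v3) [+-+] → (0.5983, 0, 0)–(0.5983, 0.434704, 0)  len=0.4347
  (v1,v3,v2) [++-] → (0.5983, 0.434704, 0.718681)–(0.5983, 0, 1.01692)  len=0.5272
  (v3,v0,v4) [+--] → (0.5983, 0.434704, 0)–(0.5983, 0.834873, 0)  len=0.4002
  (v3,v4,v2) [+--] → (0.5983, 0.834873, 0)–(0.5983, 0.434704, 0.718681)  len=0.8226
  (v10,v0,v11) [--+] → (0.5983, -0.434704, 0)–(0.5983, -0.834873, 0)  len=0.4002
  (v10,v11,v2) [-+-] → (0.5983, -0.834873, 0)–(0.5983, -0.434704, 0.718681)  len=0.8226
  (v11,v0,v1) [+-+] → (0.5983, -0.434704, 0)–(0.5983, 0, 0)  len=0.4347
  (v11,v1,v2) [++-] → (0.5983, 0, 1.01692)–(0.5983, -0.434704, 0.718681)  len=0.5272

Chained into 1 loop(s):
  loop 1: 8 segments, perimeter = 4.3693
Total perimeter = 4.369


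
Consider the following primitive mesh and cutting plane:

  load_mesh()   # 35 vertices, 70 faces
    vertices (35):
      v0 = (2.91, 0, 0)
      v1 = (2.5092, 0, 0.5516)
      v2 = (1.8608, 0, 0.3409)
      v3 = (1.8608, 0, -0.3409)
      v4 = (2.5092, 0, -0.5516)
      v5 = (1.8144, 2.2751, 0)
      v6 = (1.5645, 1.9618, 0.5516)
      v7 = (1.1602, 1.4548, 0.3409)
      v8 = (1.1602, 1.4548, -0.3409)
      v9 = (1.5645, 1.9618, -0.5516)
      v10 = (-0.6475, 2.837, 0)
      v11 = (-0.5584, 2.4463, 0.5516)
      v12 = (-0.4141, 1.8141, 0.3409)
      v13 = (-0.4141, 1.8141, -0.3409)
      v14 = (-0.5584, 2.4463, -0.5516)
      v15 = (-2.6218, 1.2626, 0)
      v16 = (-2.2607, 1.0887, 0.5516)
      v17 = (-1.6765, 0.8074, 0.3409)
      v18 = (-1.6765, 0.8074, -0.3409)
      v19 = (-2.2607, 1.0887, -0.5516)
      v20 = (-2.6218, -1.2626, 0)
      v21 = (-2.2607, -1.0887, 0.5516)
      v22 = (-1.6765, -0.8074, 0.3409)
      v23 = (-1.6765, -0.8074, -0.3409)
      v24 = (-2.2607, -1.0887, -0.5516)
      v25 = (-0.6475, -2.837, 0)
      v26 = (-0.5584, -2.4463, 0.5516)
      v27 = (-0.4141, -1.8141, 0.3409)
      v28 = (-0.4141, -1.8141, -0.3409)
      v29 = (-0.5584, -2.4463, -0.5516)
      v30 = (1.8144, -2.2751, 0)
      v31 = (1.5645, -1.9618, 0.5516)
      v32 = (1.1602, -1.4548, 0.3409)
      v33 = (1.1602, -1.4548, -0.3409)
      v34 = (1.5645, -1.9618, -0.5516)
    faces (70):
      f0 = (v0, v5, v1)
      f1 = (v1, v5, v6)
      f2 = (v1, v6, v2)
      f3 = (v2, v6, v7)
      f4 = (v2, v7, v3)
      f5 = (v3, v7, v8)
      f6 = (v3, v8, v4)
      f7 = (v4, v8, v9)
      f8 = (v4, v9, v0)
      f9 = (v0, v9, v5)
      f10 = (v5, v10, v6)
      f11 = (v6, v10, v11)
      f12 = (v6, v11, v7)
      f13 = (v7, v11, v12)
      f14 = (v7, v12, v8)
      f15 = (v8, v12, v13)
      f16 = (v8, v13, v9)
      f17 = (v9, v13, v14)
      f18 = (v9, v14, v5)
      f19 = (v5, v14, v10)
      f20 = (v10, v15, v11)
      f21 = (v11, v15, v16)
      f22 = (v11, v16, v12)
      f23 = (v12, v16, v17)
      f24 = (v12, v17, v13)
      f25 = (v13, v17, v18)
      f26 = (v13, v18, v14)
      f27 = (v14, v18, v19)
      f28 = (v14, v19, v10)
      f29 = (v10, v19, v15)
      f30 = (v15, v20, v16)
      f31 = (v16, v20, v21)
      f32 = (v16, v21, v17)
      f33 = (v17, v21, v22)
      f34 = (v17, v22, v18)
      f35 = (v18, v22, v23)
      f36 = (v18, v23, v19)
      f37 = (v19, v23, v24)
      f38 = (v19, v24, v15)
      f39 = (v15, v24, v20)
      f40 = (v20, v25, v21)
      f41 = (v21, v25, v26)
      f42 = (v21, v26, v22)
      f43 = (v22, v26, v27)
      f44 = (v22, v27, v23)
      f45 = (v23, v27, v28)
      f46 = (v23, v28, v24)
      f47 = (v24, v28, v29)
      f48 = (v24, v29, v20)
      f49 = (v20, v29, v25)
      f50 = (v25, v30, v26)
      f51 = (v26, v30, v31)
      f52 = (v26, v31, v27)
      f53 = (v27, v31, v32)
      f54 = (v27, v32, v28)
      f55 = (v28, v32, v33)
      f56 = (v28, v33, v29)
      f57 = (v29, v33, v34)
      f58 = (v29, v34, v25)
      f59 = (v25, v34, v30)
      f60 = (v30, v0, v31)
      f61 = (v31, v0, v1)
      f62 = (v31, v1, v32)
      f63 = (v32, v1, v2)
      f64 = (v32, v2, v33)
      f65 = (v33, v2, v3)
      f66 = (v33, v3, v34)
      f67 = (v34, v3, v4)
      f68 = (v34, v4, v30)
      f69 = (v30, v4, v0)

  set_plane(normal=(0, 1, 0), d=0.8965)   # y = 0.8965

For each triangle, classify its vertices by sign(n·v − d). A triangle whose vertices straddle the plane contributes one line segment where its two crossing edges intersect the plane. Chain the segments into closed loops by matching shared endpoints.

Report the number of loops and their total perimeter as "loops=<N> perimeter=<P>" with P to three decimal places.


loops=2 perimeter=6.866

Straddling triangles (22 of 70):
  (v0,v5,v1) [-+-] → (2.47828, 0.8965, 0)–(2.23542, 0.8965, 0.334243)  len=0.4132
  (v1,v5,v6) [-++] → (2.23542, 0.8965, 0.334243)–(2.07749, 0.8965, 0.5516)  len=0.2687
  (v1,v6,v2) [-+-] → (2.07749, 0.8965, 0.5516)–(1.7254, 0.8965, 0.437185)  len=0.3702
  (v2,v6,v7) [-++] → (1.7254, 0.8965, 0.437185)–(1.42907, 0.8965, 0.3409)  len=0.3116
  (v2,v7,v3) [-+-] → (1.42907, 0.8965, 0.3409)–(1.42907, 0.8965, 0.0792496)  len=0.2617
  (v3,v7,v8) [-++] → (1.42907, 0.8965, 0.0792496)–(1.42907, 0.8965, -0.3409)  len=0.4201
  (v3,v8,v4) [-+-] → (1.42907, 0.8965, -0.3409)–(1.6779, 0.8965, -0.421759)  len=0.2616
  (v4,v8,v9) [-++] → (1.6779, 0.8965, -0.421759)–(2.07749, 0.8965, -0.5516)  len=0.4202
  (v4,v9,v0) [-+-] → (2.07749, 0.8965, -0.5516)–(2.29514, 0.8965, -0.252069)  len=0.3703
  (v0,v9,v5) [-++] → (2.29514, 0.8965, -0.252069)–(2.47828, 0.8965, 0)  len=0.3116
  (v12,v16,v17) [++-] → (-1.86154, 0.8965, 0.407638)–(-1.56477, 0.8965, 0.3409)  len=0.3042
  (v12,v17,v13) [+-+] → (-1.56477, 0.8965, 0.3409)–(-1.56477, 0.8965, 0.280556)  len=0.0603
  (v13,v17,v18) [+--] → (-1.56477, 0.8965, 0.280556)–(-1.56477, 0.8965, -0.3409)  len=0.6215
  (v13,v18,v14) [+-+] → (-1.56477, 0.8965, -0.3409)–(-1.61571, 0.8965, -0.352355)  len=0.0522
  (v14,v18,v19) [+-+] → (-1.61571, 0.8965, -0.352355)–(-1.86154, 0.8965, -0.407638)  len=0.2520
  (v15,v20,v16) [+-+] → (-2.6218, 0.8965, 0)–(-2.29022, 0.8965, 0.506511)  len=0.6054
  (v16,v20,v21) [+--] → (-2.29022, 0.8965, 0.506511)–(-2.2607, 0.8965, 0.5516)  len=0.0539
  (v16,v21,v17) [+--] → (-2.2607, 0.8965, 0.5516)–(-1.86154, 0.8965, 0.407638)  len=0.4243
  (v18,v23,v19) [--+] → (-2.20148, 0.8965, -0.530242)–(-1.86154, 0.8965, -0.407638)  len=0.3614
  (v19,v23,v24) [+--] → (-2.20148, 0.8965, -0.530242)–(-2.2607, 0.8965, -0.5516)  len=0.0630
  (v19,v24,v15) [+-+] → (-2.2607, 0.8965, -0.5516)–(-2.56558, 0.8965, -0.0858847)  len=0.5566
  (v15,v24,v20) [+--] → (-2.56558, 0.8965, -0.0858847)–(-2.6218, 0.8965, 0)  len=0.1027

Chained into 2 loop(s):
  loop 1: 10 segments, perimeter = 3.4091
  loop 2: 12 segments, perimeter = 3.4574
Total perimeter = 6.866


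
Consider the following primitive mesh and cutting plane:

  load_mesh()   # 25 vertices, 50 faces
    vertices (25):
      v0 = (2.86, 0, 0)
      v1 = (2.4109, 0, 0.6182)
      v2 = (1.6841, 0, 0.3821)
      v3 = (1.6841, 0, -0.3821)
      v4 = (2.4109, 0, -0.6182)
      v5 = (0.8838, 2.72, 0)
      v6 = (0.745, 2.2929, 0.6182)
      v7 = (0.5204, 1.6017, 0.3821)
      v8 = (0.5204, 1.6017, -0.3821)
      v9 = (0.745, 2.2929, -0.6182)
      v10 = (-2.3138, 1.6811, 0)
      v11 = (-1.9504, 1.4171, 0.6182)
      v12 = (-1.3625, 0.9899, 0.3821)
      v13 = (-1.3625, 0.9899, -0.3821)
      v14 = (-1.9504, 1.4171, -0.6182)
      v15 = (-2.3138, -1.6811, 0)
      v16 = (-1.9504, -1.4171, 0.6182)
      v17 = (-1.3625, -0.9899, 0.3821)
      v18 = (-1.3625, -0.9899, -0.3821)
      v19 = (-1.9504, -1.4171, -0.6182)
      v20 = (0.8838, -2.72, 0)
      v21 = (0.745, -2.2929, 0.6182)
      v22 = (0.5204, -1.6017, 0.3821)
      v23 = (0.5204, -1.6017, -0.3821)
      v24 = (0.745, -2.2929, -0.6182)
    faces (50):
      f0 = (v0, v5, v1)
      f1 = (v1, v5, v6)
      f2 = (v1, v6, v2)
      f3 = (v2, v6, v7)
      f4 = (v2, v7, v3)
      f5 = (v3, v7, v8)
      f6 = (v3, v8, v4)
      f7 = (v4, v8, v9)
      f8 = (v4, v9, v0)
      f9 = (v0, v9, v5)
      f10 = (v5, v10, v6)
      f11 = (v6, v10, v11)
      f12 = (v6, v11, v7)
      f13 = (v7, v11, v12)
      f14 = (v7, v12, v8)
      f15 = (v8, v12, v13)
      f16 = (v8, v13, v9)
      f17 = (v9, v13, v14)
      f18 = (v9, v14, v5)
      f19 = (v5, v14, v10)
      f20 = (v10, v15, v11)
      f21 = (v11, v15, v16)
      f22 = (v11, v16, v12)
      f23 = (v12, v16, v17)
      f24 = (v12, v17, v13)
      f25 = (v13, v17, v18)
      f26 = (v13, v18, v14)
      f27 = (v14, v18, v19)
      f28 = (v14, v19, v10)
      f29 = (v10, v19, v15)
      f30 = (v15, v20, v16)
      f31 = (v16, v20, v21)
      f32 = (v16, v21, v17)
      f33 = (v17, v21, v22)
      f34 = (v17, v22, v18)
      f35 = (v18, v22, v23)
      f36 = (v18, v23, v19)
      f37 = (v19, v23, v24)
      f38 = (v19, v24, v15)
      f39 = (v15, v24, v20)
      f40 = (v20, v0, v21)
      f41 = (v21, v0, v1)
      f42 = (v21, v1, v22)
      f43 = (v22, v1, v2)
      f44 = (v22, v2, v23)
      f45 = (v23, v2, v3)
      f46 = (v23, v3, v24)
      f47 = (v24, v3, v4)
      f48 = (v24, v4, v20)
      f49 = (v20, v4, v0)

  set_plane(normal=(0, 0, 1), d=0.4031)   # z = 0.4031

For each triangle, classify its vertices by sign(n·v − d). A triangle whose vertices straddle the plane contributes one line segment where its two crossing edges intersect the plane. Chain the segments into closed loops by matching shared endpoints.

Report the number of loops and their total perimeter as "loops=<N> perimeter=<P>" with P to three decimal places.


Straddling triangles (20 of 50):
  (v0,v5,v1) [--+] → (1.87955, 0.946412, 0.4031)–(2.56716, 0, 0.4031)  len=1.1698
  (v1,v5,v6) [+-+] → (1.87955, 0.946412, 0.4031)–(0.793295, 2.44151, 0.4031)  len=1.8480
  (v1,v6,v2) [++-] → (1.60057, 0.203943, 0.4031)–(1.74875, 0, 0.4031)  len=0.2521
  (v2,v6,v7) [-+-] → (1.60057, 0.203943, 0.4031)–(0.540377, 1.66318, 0.4031)  len=1.8037
  (v5,v10,v6) [--+] → (-0.319296, 2.08003, 0.4031)–(0.793295, 2.44151, 0.4031)  len=1.1698
  (v6,v10,v11) [+-+] → (-0.319296, 2.08003, 0.4031)–(-2.07684, 1.50896, 0.4031)  len=1.8480
  (v6,v11,v7) [++-] → (0.300634, 1.58528, 0.4031)–(0.540377, 1.66318, 0.4031)  len=0.2521
  (v7,v11,v12) [-+-] → (0.300634, 1.58528, 0.4031)–(-1.41479, 1.0279, 0.4031)  len=1.8037
  (v10,v15,v11) [--+] → (-2.07684, 0.339095, 0.4031)–(-2.07684, 1.50896, 0.4031)  len=1.1699
  (v11,v15,v16) [+-+] → (-2.07684, 0.339095, 0.4031)–(-2.07684, -1.50896, 0.4031)  len=1.8481
  (v11,v16,v12) [++-] → (-1.41479, 0.775809, 0.4031)–(-1.41479, 1.0279, 0.4031)  len=0.2521
  (v12,v16,v17) [-+-] → (-1.41479, 0.775809, 0.4031)–(-1.41479, -1.0279, 0.4031)  len=1.8037
  (v15,v20,v16) [--+] → (-0.964252, -1.87044, 0.4031)–(-2.07684, -1.50896, 0.4031)  len=1.1698
  (v16,v20,v21) [+-+] → (-0.964252, -1.87044, 0.4031)–(0.793295, -2.44151, 0.4031)  len=1.8480
  (v16,v21,v17) [++-] → (-1.17505, -1.1058, 0.4031)–(-1.41479, -1.0279, 0.4031)  len=0.2521
  (v17,v21,v22) [-+-] → (-1.17505, -1.1058, 0.4031)–(0.540377, -1.66318, 0.4031)  len=1.8037
  (v20,v0,v21) [--+] → (1.48091, -1.4951, 0.4031)–(0.793295, -2.44151, 0.4031)  len=1.1698
  (v21,v0,v1) [+-+] → (1.48091, -1.4951, 0.4031)–(2.56716, 0, 0.4031)  len=1.8480
  (v21,v1,v22) [++-] → (0.688551, -1.45924, 0.4031)–(0.540377, -1.66318, 0.4031)  len=0.2521
  (v22,v1,v2) [-+-] → (0.688551, -1.45924, 0.4031)–(1.74875, 0, 0.4031)  len=1.8037

Chained into 2 loop(s):
  loop 1: 10 segments, perimeter = 15.0893
  loop 2: 10 segments, perimeter = 10.2790
Total perimeter = 25.368

loops=2 perimeter=25.368


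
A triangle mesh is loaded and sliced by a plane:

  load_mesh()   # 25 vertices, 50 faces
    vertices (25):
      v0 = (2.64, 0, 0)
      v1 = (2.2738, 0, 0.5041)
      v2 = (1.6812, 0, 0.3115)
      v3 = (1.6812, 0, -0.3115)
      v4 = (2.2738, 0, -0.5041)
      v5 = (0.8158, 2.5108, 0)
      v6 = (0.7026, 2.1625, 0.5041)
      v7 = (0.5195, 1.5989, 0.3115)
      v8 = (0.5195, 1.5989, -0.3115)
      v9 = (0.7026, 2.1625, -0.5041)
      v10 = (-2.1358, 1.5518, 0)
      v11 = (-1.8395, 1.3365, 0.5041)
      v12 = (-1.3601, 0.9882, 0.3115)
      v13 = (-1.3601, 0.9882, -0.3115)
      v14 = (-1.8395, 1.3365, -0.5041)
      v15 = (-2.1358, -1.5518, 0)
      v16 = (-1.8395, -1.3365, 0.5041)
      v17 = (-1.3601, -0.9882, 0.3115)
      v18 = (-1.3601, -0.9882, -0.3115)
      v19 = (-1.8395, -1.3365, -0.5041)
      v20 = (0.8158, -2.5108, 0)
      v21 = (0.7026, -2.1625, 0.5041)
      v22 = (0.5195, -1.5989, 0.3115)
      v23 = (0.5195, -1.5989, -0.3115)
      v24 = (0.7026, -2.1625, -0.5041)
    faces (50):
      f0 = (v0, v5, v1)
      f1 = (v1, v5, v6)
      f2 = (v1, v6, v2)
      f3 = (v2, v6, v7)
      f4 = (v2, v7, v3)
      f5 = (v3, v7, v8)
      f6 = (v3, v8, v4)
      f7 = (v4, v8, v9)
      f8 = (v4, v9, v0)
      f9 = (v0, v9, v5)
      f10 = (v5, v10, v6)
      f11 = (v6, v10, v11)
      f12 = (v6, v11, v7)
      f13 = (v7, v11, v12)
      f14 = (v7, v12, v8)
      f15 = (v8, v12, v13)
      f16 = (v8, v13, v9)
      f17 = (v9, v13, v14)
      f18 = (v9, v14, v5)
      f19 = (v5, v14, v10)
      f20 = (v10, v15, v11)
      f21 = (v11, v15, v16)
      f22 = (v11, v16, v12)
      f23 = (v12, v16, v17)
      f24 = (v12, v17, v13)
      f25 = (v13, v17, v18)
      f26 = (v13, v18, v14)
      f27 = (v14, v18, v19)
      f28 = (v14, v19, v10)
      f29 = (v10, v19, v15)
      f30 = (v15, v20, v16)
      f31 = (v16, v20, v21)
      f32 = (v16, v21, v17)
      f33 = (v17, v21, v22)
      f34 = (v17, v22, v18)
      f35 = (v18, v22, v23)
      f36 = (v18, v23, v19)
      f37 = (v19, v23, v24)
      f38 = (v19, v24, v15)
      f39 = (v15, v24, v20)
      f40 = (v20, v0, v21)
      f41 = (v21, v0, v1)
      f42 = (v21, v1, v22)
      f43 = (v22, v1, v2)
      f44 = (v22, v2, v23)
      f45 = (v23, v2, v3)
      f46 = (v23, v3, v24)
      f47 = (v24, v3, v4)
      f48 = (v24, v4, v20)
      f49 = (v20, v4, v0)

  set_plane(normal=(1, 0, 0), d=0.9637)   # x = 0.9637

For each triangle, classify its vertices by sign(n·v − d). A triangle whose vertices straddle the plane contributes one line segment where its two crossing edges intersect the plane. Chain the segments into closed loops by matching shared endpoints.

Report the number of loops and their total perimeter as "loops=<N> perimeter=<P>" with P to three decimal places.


loops=2 perimeter=7.450

Straddling triangles (20 of 50):
  (v0,v5,v1) [+-+] → (0.9637, 2.30723, 0)–(0.9637, 2.2561, 0.0511361)  len=0.0723
  (v1,v5,v6) [+--] → (0.9637, 2.2561, 0.0511361)–(0.9637, 1.80314, 0.5041)  len=0.6406
  (v1,v6,v2) [+-+] → (0.9637, 1.80314, 0.5041)–(0.9637, 1.58552, 0.452712)  len=0.2236
  (v2,v6,v7) [+--] → (0.9637, 1.58552, 0.452712)–(0.9637, 0.987528, 0.3115)  len=0.6144
  (v2,v7,v3) [+-+] → (0.9637, 0.987528, 0.3115)–(0.9637, 0.987528, 0.0732831)  len=0.2382
  (v3,v7,v8) [+--] → (0.9637, 0.987528, 0.0732831)–(0.9637, 0.987528, -0.3115)  len=0.3848
  (v3,v8,v4) [+-+] → (0.9637, 0.987528, -0.3115)–(0.9637, 1.19405, -0.360268)  len=0.2122
  (v4,v8,v9) [+--] → (0.9637, 1.19405, -0.360268)–(0.9637, 1.80314, -0.5041)  len=0.6258
  (v4,v9,v0) [+-+] → (0.9637, 1.80314, -0.5041)–(0.9637, 1.87106, -0.436163)  len=0.0961
  (v0,v9,v5) [+--] → (0.9637, 1.87106, -0.436163)–(0.9637, 2.30723, 0)  len=0.6168
  (v20,v0,v21) [-+-] → (0.9637, -2.30723, 0)–(0.9637, -1.87106, 0.436163)  len=0.6168
  (v21,v0,v1) [-++] → (0.9637, -1.87106, 0.436163)–(0.9637, -1.80314, 0.5041)  len=0.0961
  (v21,v1,v22) [-+-] → (0.9637, -1.80314, 0.5041)–(0.9637, -1.19405, 0.360268)  len=0.6258
  (v22,v1,v2) [-++] → (0.9637, -1.19405, 0.360268)–(0.9637, -0.987528, 0.3115)  len=0.2122
  (v22,v2,v23) [-+-] → (0.9637, -0.987528, 0.3115)–(0.9637, -0.987528, -0.0732831)  len=0.3848
  (v23,v2,v3) [-++] → (0.9637, -0.987528, -0.0732831)–(0.9637, -0.987528, -0.3115)  len=0.2382
  (v23,v3,v24) [-+-] → (0.9637, -0.987528, -0.3115)–(0.9637, -1.58552, -0.452712)  len=0.6144
  (v24,v3,v4) [-++] → (0.9637, -1.58552, -0.452712)–(0.9637, -1.80314, -0.5041)  len=0.2236
  (v24,v4,v20) [-+-] → (0.9637, -1.80314, -0.5041)–(0.9637, -2.2561, -0.0511361)  len=0.6406
  (v20,v4,v0) [-++] → (0.9637, -2.2561, -0.0511361)–(0.9637, -2.30723, 0)  len=0.0723

Chained into 2 loop(s):
  loop 1: 10 segments, perimeter = 3.7249
  loop 2: 10 segments, perimeter = 3.7249
Total perimeter = 7.450
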